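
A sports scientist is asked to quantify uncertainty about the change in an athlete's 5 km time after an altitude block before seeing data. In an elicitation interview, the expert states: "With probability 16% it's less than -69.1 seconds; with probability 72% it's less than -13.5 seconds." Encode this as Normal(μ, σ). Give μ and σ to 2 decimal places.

μ = -34.05, σ = 35.25

For Normal(μ,σ), the p-quantile is μ + z_p·σ. Here z_{0.16} = -0.9945, z_{0.72} = 0.5828.
So -69.1 = μ − 0.9945σ and -13.5 = μ + 0.5828σ.
Subtracting: σ = (-13.5 − -69.1)/(0.5828 − (-0.9945)) = 35.25.
Then μ = -69.1 − (-0.9945)·35.25 = -34.05.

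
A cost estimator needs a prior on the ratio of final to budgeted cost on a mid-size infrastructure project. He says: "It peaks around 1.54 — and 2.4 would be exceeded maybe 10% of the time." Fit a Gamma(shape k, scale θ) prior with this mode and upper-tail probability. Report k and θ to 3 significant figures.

k ≈ 10.5, θ ≈ 0.162

Gamma(k,θ) with k>1 has mode (k−1)θ, so θ = 1.54/(k−1).
Need P(X < 2.4) = 0.9 with θ tied to k this way. Start at k = 2, θ = 1.54: P(X<2.4) ≈ 0.462.
Too low — raise k to concentrate. Iterating converges to k ≈ 10.5.
Then θ = 1.54/(10.5−1) ≈ 0.162.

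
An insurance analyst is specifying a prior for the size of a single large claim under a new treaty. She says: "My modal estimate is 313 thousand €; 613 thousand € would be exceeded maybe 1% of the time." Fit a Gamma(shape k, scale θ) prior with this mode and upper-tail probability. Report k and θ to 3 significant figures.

k ≈ 11.9, θ ≈ 28.7

Gamma(k,θ) with k>1 has mode (k−1)θ, so θ = 313/(k−1).
Need P(X < 613) = 0.99 with θ tied to k this way. Start at k = 2, θ = 313: P(X<613) ≈ 0.583.
Too low — raise k to concentrate. Iterating converges to k ≈ 11.9.
Then θ = 313/(11.9−1) ≈ 28.7.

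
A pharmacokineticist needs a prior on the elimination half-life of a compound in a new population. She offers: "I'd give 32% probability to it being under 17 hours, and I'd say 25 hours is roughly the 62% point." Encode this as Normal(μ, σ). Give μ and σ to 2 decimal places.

μ = 21.84, σ = 10.35

For Normal(μ,σ), the p-quantile is μ + z_p·σ. Here z_{0.32} = -0.4677, z_{0.62} = 0.3055.
So 17 = μ − 0.4677σ and 25 = μ + 0.3055σ.
Subtracting: σ = (25 − 17)/(0.3055 − (-0.4677)) = 10.35.
Then μ = 17 − (-0.4677)·10.35 = 21.84.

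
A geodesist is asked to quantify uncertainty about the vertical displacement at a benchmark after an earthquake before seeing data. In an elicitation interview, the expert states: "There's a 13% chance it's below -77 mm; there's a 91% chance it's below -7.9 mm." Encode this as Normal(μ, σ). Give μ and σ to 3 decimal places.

The p-quantile of Normal(μ,σ) is μ + z_p·σ, with z_{0.13} = -1.126 and z_{0.91} = 1.341.
Eliminate σ: μ = (z₂·x₁ − z₁·x₂)/(z₂ − z₁) = (1.341·-77 − (-1.126)·-7.9)/2.467 = -45.452.
Then σ = (x₂ − x₁)/(z₂ − z₁) = (-7.9 − -77)/2.467 = 28.008.

μ = -45.452, σ = 28.008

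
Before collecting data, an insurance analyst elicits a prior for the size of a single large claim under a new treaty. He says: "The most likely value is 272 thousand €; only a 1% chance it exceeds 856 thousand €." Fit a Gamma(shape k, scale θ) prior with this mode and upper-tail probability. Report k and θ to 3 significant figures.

k ≈ 4.39, θ ≈ 80.3

Gamma(k,θ) with k>1 has mode (k−1)θ, so θ = 272/(k−1).
Need P(X < 856) = 0.99 with θ tied to k this way. Start at k = 2, θ = 272: P(X<856) ≈ 0.822.
Too low — raise k to concentrate. Iterating converges to k ≈ 4.39.
Then θ = 272/(4.39−1) ≈ 80.3.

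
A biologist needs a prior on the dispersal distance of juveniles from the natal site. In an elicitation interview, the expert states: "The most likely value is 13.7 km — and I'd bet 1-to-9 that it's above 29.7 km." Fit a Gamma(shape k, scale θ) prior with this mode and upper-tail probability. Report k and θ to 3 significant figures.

k ≈ 4.21, θ ≈ 4.27

Gamma(k,θ) with k>1 has mode (k−1)θ, so θ = 13.7/(k−1).
Need P(X < 29.7) = 0.9 with θ tied to k this way. Start at k = 2, θ = 13.7: P(X<29.7) ≈ 0.638.
Too low — raise k to concentrate. Iterating converges to k ≈ 4.21.
Then θ = 13.7/(4.21−1) ≈ 4.27.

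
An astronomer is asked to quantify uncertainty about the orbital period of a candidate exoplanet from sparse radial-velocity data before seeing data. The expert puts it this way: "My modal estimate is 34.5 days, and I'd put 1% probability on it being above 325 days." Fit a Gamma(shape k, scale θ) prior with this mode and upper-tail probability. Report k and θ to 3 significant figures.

k ≈ 1.63, θ ≈ 54.8

Gamma(k,θ) with k>1 has mode (k−1)θ, so θ = 34.5/(k−1).
Need P(X < 325) = 0.99 with θ tied to k this way. Start at k = 2, θ = 34.5: P(X<325) ≈ 0.999.
Too high — lower k to spread out. Iterating converges to k ≈ 1.63.
Then θ = 34.5/(1.63−1) ≈ 54.8.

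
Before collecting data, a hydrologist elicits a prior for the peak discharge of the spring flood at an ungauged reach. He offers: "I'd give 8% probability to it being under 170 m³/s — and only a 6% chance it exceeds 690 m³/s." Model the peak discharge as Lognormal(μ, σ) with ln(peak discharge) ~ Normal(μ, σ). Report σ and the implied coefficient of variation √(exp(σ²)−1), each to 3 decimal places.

σ ≈ 0.473, CV ≈ 0.501

If T ~ Lognormal(μ,σ) then ln T ~ Normal(μ,σ), so the p-quantile of ln T is μ + z_p·σ.
ln(170) = 5.136 and ln(690) = 6.537; z_{0.08} = -1.405, z_{0.94} = 1.555.
σ = (6.537 − 5.136)/(1.555 − (-1.405)) = 0.473.
μ = 5.136 − (-1.405)·0.473 = 5.801.
CV = √(exp(σ²)−1) = √(exp(0.2240)−1) = 0.501.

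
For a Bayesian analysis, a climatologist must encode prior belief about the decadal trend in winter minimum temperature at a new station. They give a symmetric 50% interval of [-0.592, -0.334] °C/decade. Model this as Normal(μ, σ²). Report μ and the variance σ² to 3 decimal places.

A symmetric 50% interval runs μ ± z·σ with z = 0.6745.
Half-width = 0.129, so σ = 0.129/0.6745 = 0.1913 and σ² = 0.037.
μ is the interval midpoint, -0.463.

μ = -0.463, σ² = 0.037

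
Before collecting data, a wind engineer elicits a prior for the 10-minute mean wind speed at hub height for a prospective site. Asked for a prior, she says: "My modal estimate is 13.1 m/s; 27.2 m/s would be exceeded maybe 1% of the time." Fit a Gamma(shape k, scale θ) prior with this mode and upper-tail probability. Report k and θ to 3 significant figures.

k ≈ 10.1, θ ≈ 1.43

Gamma(k,θ) with k>1 has mode (k−1)θ, so θ = 13.1/(k−1).
Need P(X < 27.2) = 0.99 with θ tied to k this way. Start at k = 2, θ = 13.1: P(X<27.2) ≈ 0.614.
Too low — raise k to concentrate. Iterating converges to k ≈ 10.1.
Then θ = 13.1/(10.1−1) ≈ 1.43.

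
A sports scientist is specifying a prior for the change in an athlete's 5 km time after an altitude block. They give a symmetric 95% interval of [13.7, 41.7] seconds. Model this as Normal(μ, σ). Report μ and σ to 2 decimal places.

μ = 27.70, σ = 7.14

A symmetric 95% interval runs μ ± z·σ with z = 1.96.
Half-width = 14, so σ = 14/1.96 = 7.14.
μ is the interval midpoint, 27.70.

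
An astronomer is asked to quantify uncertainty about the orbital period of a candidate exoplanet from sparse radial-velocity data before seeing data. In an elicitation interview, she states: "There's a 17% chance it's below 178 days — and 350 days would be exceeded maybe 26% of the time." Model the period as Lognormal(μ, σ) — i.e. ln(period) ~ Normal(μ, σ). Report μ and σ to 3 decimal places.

If T ~ Lognormal(μ,σ) then ln T ~ Normal(μ,σ), so the p-quantile of ln T is μ + z_p·σ.
ln(178) = 5.182 and ln(350) = 5.858; z_{0.17} = -0.9542, z_{0.74} = 0.6433.
σ = (5.858 − 5.182)/(0.6433 − (-0.9542)) = 0.423.
μ = 5.182 − (-0.9542)·0.423 = 5.586.

μ ≈ 5.586, σ ≈ 0.423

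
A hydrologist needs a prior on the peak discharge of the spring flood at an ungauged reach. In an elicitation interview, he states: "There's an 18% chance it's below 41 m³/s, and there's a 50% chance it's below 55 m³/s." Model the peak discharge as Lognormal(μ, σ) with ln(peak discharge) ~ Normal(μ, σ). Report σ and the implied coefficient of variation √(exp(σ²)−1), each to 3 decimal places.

If T ~ Lognormal(μ,σ) then ln T ~ Normal(μ,σ), so the p-quantile of ln T is μ + z_p·σ.
ln(41) = 3.714 and ln(55) = 4.007; z_{0.18} = -0.9154, z_{0.5} = 0.
σ = (4.007 − 3.714)/(0 − (-0.9154)) = 0.321.
μ = 3.714 − (-0.9154)·0.321 = 4.007.
CV = √(exp(σ²)−1) = √(exp(0.1030)−1) = 0.329.

σ ≈ 0.321, CV ≈ 0.329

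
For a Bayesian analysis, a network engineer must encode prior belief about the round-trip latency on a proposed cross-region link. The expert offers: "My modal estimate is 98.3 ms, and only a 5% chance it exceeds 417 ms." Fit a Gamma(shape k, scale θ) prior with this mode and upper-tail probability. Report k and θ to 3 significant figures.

Gamma(k,θ) with k>1 has mode (k−1)θ, so θ = 98.3/(k−1).
Need P(X < 417) = 0.95 with θ tied to k this way. Start at k = 2, θ = 98.3: P(X<417) ≈ 0.925.
Too low — raise k to concentrate. Iterating converges to k ≈ 2.19.
Then θ = 98.3/(2.19−1) ≈ 82.6.

k ≈ 2.19, θ ≈ 82.6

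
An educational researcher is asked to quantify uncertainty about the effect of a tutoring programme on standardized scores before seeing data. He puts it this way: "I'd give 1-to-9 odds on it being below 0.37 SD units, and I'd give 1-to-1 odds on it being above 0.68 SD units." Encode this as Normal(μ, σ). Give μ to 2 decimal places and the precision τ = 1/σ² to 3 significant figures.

μ = 0.68, τ = 17.1

The p-quantile of Normal(μ,σ) is μ + z_p·σ, with z_{0.1} = -1.282 and z_{0.5} = 0.
Eliminate σ: μ = (z₂·x₁ − z₁·x₂)/(z₂ − z₁) = (0·0.37 − (-1.282)·0.68)/1.282 = 0.68.
Then σ = (x₂ − x₁)/(z₂ − z₁) = (0.68 − 0.37)/1.282 = 0.24.
Precision τ = 1/σ² = 1/0.2419² = 17.1.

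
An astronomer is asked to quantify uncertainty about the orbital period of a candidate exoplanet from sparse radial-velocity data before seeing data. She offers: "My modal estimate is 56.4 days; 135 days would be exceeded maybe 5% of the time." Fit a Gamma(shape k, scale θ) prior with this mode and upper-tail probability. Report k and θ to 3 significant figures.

k ≈ 4.58, θ ≈ 15.7

Gamma(k,θ) with k>1 has mode (k−1)θ, so θ = 56.4/(k−1).
Need P(X < 135) = 0.95 with θ tied to k this way. Start at k = 2, θ = 56.4: P(X<135) ≈ 0.690.
Too low — raise k to concentrate. Iterating converges to k ≈ 4.58.
Then θ = 56.4/(4.58−1) ≈ 15.7.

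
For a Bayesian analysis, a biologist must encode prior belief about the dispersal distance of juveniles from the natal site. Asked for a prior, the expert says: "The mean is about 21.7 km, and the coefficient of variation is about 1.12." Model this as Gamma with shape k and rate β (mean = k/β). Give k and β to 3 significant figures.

k ≈ 0.797, β ≈ 0.0367

For Gamma(k, rate β): mean = k/β, variance = k/β², so CV = 1/√k.
CV = 1.12, hence k = 1/CV² = 0.797.
Then β = k/mean = 0.797/21.7 = 0.0367.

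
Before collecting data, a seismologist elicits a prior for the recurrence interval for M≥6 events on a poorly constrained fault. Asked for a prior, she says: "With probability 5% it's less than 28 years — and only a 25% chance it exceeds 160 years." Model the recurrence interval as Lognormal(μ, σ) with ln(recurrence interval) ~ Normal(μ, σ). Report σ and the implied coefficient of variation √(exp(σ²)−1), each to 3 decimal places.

σ ≈ 0.751, CV ≈ 0.871

If T ~ Lognormal(μ,σ) then ln T ~ Normal(μ,σ), so the p-quantile of ln T is μ + z_p·σ.
ln(28) = 3.332 and ln(160) = 5.075; z_{0.05} = -1.645, z_{0.75} = 0.6745.
σ = (5.075 − 3.332)/(0.6745 − (-1.645)) = 0.751.
μ = 3.332 − (-1.645)·0.751 = 4.568.
CV = √(exp(σ²)−1) = √(exp(0.5647)−1) = 0.871.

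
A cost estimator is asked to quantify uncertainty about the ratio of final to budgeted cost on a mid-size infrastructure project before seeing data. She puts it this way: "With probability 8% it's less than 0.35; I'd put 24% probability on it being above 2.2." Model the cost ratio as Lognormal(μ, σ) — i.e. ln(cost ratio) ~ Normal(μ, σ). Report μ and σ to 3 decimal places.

μ ≈ 0.174, σ ≈ 0.871

If T ~ Lognormal(μ,σ) then ln T ~ Normal(μ,σ), so the p-quantile of ln T is μ + z_p·σ.
ln(0.35) = -1.05 and ln(2.2) = 0.7885; z_{0.08} = -1.405, z_{0.76} = 0.7063.
σ = (0.7885 − -1.05)/(0.7063 − (-1.405)) = 0.871.
μ = -1.05 − (-1.405)·0.871 = 0.174.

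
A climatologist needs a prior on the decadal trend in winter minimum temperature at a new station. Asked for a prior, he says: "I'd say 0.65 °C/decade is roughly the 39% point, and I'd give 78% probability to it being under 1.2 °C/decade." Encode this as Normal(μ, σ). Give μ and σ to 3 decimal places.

μ = 0.796, σ = 0.523

The p-quantile of Normal(μ,σ) is μ + z_p·σ, with z_{0.39} = -0.2793 and z_{0.78} = 0.7722.
Eliminate σ: μ = (z₂·x₁ − z₁·x₂)/(z₂ − z₁) = (0.7722·0.65 − (-0.2793)·1.2)/1.052 = 0.796.
Then σ = (x₂ − x₁)/(z₂ − z₁) = (1.2 − 0.65)/1.052 = 0.523.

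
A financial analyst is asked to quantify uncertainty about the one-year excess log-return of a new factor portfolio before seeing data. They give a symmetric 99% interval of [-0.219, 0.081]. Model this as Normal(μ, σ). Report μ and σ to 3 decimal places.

μ = -0.069, σ = 0.058

A symmetric 99% interval runs μ ± z·σ with z = 2.576.
Half-width = 0.15, so σ = 0.15/2.576 = 0.058.
μ is the interval midpoint, -0.069.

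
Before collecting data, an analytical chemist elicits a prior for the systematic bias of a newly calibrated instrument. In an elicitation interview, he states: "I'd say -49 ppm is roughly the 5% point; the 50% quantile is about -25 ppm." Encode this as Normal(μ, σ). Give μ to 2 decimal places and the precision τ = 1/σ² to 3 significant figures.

The p-quantile of Normal(μ,σ) is μ + z_p·σ, with z_{0.05} = -1.645 and z_{0.5} = 0.
Eliminate σ: μ = (z₂·x₁ − z₁·x₂)/(z₂ − z₁) = (0·-49 − (-1.645)·-25)/1.645 = -25.00.
Then σ = (x₂ − x₁)/(z₂ − z₁) = (-25 − -49)/1.645 = 14.59.
Precision τ = 1/σ² = 1/14.59² = 0.0047.

μ = -25.00, τ = 0.0047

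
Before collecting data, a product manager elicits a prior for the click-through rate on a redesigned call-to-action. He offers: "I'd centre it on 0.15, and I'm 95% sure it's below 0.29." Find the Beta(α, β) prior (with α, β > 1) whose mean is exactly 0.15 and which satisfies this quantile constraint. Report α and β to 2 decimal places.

With mean 0.15 fixed, write α = 0.15s, β = 0.85s where s = α+β.
Need P(θ < 0.29) = 0.95 under Beta(0.15s, 0.85s). Normal approximation: (q−m)/√(m(1−m)/s) ≈ z_{0.95} = 1.64, so s ≈ 0.15·0.85·(1.64)²/(0.29−0.15)² = 17.6.
At s = 17.6: P(θ<0.29) ≈ 0.934. Adjusting to match 0.95 gives s ≈ 21.59.
So α = 0.15·21.59 ≈ 3.24, β = 0.85·21.59 ≈ 18.35.

α ≈ 3.24, β ≈ 18.35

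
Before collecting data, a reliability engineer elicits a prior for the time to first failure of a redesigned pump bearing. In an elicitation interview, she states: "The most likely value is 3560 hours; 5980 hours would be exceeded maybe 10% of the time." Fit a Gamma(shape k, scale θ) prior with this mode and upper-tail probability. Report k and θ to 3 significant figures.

k ≈ 8.03, θ ≈ 507

Gamma(k,θ) with k>1 has mode (k−1)θ, so θ = 3560/(k−1).
Need P(X < 5980) = 0.9 with θ tied to k this way. Start at k = 2, θ = 3560: P(X<5980) ≈ 0.500.
Too low — raise k to concentrate. Iterating converges to k ≈ 8.03.
Then θ = 3560/(8.03−1) ≈ 507.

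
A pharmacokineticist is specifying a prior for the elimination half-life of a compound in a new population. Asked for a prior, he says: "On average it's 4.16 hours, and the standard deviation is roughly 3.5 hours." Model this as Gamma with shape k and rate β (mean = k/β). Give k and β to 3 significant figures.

k ≈ 1.41, β ≈ 0.34

For Gamma(k, rate β): mean = k/β, variance = k/β², so CV = 1/√k.
CV = SD/mean = 3.5/4.16 = 0.8413, hence k = 1/CV² = 1.41.
Then β = k/mean = 1.41/4.16 = 0.34.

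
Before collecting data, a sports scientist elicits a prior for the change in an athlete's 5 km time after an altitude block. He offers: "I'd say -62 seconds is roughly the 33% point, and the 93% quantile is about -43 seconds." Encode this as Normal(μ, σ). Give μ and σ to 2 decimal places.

μ = -57.64, σ = 9.92

The p-quantile of Normal(μ,σ) is μ + z_p·σ, with z_{0.33} = -0.4399 and z_{0.93} = 1.476.
Eliminate σ: μ = (z₂·x₁ − z₁·x₂)/(z₂ − z₁) = (1.476·-62 − (-0.4399)·-43)/1.916 = -57.64.
Then σ = (x₂ − x₁)/(z₂ − z₁) = (-43 − -62)/1.916 = 9.92.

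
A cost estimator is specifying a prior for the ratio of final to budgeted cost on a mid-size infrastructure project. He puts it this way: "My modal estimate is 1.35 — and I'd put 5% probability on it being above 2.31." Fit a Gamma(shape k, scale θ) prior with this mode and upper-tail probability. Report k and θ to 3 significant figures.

Gamma(k,θ) with k>1 has mode (k−1)θ, so θ = 1.35/(k−1).
Need P(X < 2.31) = 0.95 with θ tied to k this way. Start at k = 2, θ = 1.35: P(X<2.31) ≈ 0.510.
Too low — raise k to concentrate. Iterating converges to k ≈ 10.7.
Then θ = 1.35/(10.7−1) ≈ 0.14.

k ≈ 10.7, θ ≈ 0.14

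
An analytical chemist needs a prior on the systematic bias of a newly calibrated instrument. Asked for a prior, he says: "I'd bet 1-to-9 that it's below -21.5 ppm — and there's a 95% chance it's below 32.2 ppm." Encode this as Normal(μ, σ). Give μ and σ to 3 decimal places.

The p-quantile of Normal(μ,σ) is μ + z_p·σ, with z_{0.1} = -1.282 and z_{0.95} = 1.645.
Eliminate σ: μ = (z₂·x₁ − z₁·x₂)/(z₂ − z₁) = (1.645·-21.5 − (-1.282)·32.2)/2.926 = 2.017.
Then σ = (x₂ − x₁)/(z₂ − z₁) = (32.2 − -21.5)/2.926 = 18.350.

μ = 2.017, σ = 18.350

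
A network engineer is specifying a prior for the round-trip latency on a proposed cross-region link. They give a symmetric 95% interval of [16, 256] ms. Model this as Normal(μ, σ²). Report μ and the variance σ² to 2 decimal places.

A symmetric 95% interval runs μ ± z·σ with z = 1.96.
Half-width = 120, so σ = 120/1.96 = 61.226 and σ² = 3748.58.
μ is the interval midpoint, 136.00.

μ = 136.00, σ² = 3748.58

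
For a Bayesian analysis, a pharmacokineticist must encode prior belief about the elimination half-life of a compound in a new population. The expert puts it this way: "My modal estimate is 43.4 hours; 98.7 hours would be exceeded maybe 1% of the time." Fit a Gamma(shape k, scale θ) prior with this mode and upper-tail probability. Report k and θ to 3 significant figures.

k ≈ 8.09, θ ≈ 6.12

Gamma(k,θ) with k>1 has mode (k−1)θ, so θ = 43.4/(k−1).
Need P(X < 98.7) = 0.99 with θ tied to k this way. Start at k = 2, θ = 43.4: P(X<98.7) ≈ 0.663.
Too low — raise k to concentrate. Iterating converges to k ≈ 8.09.
Then θ = 43.4/(8.09−1) ≈ 6.12.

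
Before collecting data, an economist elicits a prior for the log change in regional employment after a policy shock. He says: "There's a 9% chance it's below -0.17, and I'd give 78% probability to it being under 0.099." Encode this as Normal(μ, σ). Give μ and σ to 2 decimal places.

The p-quantile of Normal(μ,σ) is μ + z_p·σ, with z_{0.09} = -1.341 and z_{0.78} = 0.7722.
Eliminate σ: μ = (z₂·x₁ − z₁·x₂)/(z₂ − z₁) = (0.7722·-0.17 − (-1.341)·0.099)/2.113 = 0.00.
Then σ = (x₂ − x₁)/(z₂ − z₁) = (0.099 − -0.17)/2.113 = 0.13.

μ = 0.00, σ = 0.13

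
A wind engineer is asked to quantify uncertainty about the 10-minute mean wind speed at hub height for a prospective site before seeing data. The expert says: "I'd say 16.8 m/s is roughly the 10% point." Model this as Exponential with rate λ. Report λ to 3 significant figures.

P(T < 16.8) = 1 − e^(−λ·16.8) = 0.1, so λ = −ln(1−0.1)/16.8 = −ln(0.9)/16.8 = 0.00627.

λ ≈ 0.00627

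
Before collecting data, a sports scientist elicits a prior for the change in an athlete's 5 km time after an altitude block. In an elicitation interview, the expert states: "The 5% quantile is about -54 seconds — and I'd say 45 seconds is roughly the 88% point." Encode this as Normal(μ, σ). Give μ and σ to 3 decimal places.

μ = 3.748, σ = 35.108

For Normal(μ,σ), the p-quantile is μ + z_p·σ. Here z_{0.05} = -1.645, z_{0.88} = 1.175.
So -54 = μ − 1.645σ and 45 = μ + 1.175σ.
Subtracting: σ = (45 − -54)/(1.175 − (-1.645)) = 35.108.
Then μ = -54 − (-1.645)·35.108 = 3.748.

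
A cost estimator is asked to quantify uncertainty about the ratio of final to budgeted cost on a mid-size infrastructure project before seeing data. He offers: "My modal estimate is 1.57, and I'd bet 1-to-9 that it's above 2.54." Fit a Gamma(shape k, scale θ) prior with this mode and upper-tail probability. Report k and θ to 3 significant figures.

k ≈ 9.13, θ ≈ 0.193

Gamma(k,θ) with k>1 has mode (k−1)θ, so θ = 1.57/(k−1).
Need P(X < 2.54) = 0.9 with θ tied to k this way. Start at k = 2, θ = 1.57: P(X<2.54) ≈ 0.481.
Too low — raise k to concentrate. Iterating converges to k ≈ 9.13.
Then θ = 1.57/(9.13−1) ≈ 0.193.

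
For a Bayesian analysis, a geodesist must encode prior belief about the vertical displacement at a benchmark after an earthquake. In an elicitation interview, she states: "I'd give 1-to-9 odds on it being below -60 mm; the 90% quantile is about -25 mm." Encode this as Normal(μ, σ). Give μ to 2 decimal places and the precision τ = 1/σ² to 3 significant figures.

For Normal(μ,σ), the p-quantile is μ + z_p·σ. Here z_{0.1} = -1.282, z_{0.9} = 1.282.
So -60 = μ − 1.282σ and -25 = μ + 1.282σ.
Subtracting: σ = (-25 − -60)/(1.282 − (-1.282)) = 13.66.
Then μ = -60 − (-1.282)·13.66 = -42.50.
Precision τ = 1/σ² = 1/13.66² = 0.00536.

μ = -42.50, τ = 0.00536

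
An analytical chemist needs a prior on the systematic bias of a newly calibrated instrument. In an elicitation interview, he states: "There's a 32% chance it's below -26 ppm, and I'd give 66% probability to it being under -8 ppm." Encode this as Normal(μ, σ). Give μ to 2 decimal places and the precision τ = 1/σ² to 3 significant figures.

μ = -16.44, τ = 0.00239

For Normal(μ,σ), the p-quantile is μ + z_p·σ. Here z_{0.32} = -0.4677, z_{0.66} = 0.4125.
So -26 = μ − 0.4677σ and -8 = μ + 0.4125σ.
Subtracting: σ = (-8 − -26)/(0.4125 − (-0.4677)) = 20.45.
Then μ = -26 − (-0.4677)·20.45 = -16.44.
Precision τ = 1/σ² = 1/20.45² = 0.00239.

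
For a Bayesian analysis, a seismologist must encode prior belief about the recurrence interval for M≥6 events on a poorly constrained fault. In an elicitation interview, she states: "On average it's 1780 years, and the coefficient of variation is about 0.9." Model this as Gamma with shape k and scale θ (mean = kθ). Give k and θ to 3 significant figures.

k ≈ 1.23, θ ≈ 1440

For Gamma(k, scale θ): mean = kθ, variance = kθ², so CV = 1/√k.
CV = 0.9, hence k = 1/CV² = 1.23.
Then θ = mean/k = 1780/1.23 = 1440.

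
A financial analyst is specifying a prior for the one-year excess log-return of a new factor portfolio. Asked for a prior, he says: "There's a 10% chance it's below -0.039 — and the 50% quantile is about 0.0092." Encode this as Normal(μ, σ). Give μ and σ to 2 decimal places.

The p-quantile of Normal(μ,σ) is μ + z_p·σ, with z_{0.1} = -1.282 and z_{0.5} = 0.
Eliminate σ: μ = (z₂·x₁ − z₁·x₂)/(z₂ − z₁) = (0·-0.039 − (-1.282)·0.0092)/1.282 = 0.01.
Then σ = (x₂ − x₁)/(z₂ − z₁) = (0.0092 − -0.039)/1.282 = 0.04.

μ = 0.01, σ = 0.04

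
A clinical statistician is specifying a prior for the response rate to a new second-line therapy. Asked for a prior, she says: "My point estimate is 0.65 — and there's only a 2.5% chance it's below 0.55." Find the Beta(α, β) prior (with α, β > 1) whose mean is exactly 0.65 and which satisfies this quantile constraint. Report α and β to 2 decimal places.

With mean 0.65 fixed, write α = 0.65s, β = 0.35s where s = α+β.
Need P(θ < 0.55) = 0.025 under Beta(0.65s, 0.35s). Normal approximation: (q−m)/√(m(1−m)/s) ≈ z_{0.025} = -1.96, so s ≈ 0.65·0.35·(-1.96)²/(0.55−0.65)² = 87.4.
At s = 87.4: P(θ<0.55) ≈ 0.028. Adjusting to match 0.025 gives s ≈ 91.57.
So α = 0.65·91.57 ≈ 59.52, β = 0.35·91.57 ≈ 32.05.

α ≈ 59.52, β ≈ 32.05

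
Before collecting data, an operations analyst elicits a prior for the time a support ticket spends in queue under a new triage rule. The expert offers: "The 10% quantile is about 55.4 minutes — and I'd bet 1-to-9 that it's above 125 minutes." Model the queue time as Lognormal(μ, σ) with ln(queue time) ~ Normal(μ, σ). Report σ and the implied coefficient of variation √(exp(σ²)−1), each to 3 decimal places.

σ ≈ 0.317, CV ≈ 0.326

If T ~ Lognormal(μ,σ) then ln T ~ Normal(μ,σ), so the p-quantile of ln T is μ + z_p·σ.
ln(55.4) = 4.015 and ln(125) = 4.828; z_{0.1} = -1.282, z_{0.9} = 1.282.
σ = (4.828 − 4.015)/(1.282 − (-1.282)) = 0.317.
μ = 4.015 − (-1.282)·0.317 = 4.421.
CV = √(exp(σ²)−1) = √(exp(0.1008)−1) = 0.326.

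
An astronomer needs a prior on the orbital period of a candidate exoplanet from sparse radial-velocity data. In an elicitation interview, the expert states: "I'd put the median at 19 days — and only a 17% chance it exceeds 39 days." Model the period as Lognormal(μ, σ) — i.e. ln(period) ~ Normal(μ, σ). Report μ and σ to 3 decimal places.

μ ≈ 2.944, σ ≈ 0.754

If T ~ Lognormal(μ,σ) then ln T ~ Normal(μ,σ), so the p-quantile of ln T is μ + z_p·σ.
ln(19) = 2.944 and ln(39) = 3.664; z_{0.5} = 0, z_{0.83} = 0.9542.
σ = (3.664 − 2.944)/(0.9542 − (0)) = 0.754.
μ = 2.944 − (0)·0.754 = 2.944.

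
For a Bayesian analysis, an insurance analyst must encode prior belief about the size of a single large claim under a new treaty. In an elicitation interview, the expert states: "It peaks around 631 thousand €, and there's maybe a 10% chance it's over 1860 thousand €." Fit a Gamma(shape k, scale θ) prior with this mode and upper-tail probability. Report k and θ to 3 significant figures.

Gamma(k,θ) with k>1 has mode (k−1)θ, so θ = 631/(k−1).
Need P(X < 1860) = 0.9 with θ tied to k this way. Start at k = 2, θ = 631: P(X<1860) ≈ 0.793.
Too low — raise k to concentrate. Iterating converges to k ≈ 2.63.
Then θ = 631/(2.63−1) ≈ 387.

k ≈ 2.63, θ ≈ 387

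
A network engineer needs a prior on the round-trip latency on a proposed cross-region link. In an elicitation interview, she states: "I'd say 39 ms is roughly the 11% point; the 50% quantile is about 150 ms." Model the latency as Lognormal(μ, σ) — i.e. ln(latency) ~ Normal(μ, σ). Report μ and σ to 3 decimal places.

μ ≈ 5.011, σ ≈ 1.098

If T ~ Lognormal(μ,σ) then ln T ~ Normal(μ,σ), so the p-quantile of ln T is μ + z_p·σ.
ln(39) = 3.664 and ln(150) = 5.011; z_{0.11} = -1.227, z_{0.5} = 0.
σ = (5.011 − 3.664)/(0 − (-1.227)) = 1.098.
μ = 3.664 − (-1.227)·1.098 = 5.011.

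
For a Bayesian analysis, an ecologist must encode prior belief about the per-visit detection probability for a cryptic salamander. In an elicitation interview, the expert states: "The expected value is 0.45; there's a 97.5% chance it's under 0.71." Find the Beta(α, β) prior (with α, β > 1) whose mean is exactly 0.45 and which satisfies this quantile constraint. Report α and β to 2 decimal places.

α ≈ 5.99, β ≈ 7.33

With mean 0.45 fixed, write α = 0.45s, β = 0.55s where s = α+β.
Need P(θ < 0.71) = 0.975 under Beta(0.45s, 0.55s). Normal approximation: (q−m)/√(m(1−m)/s) ≈ z_{0.975} = 1.96, so s ≈ 0.45·0.55·(1.96)²/(0.71−0.45)² = 14.1.
At s = 14.1: P(θ<0.71) ≈ 0.978. Adjusting to match 0.975 gives s ≈ 13.32.
So α = 0.45·13.32 ≈ 5.99, β = 0.55·13.32 ≈ 7.33.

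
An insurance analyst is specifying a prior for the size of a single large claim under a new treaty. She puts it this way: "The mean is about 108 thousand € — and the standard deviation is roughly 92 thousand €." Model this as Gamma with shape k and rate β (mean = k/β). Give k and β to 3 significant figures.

For Gamma(k, rate β): mean = k/β, variance = k/β², so CV = 1/√k.
CV = SD/mean = 92/108 = 0.8519, hence k = 1/CV² = 1.38.
Then β = k/mean = 1.38/108 = 0.0128.

k ≈ 1.38, β ≈ 0.0128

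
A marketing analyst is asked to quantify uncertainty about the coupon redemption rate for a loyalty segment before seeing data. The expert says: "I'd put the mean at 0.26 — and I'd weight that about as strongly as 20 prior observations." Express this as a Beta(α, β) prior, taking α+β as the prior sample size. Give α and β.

α = 5.2, β = 14.8

Under the effective-sample-size interpretation, Beta(α, β) has prior mean α/(α+β) and prior sample size α+β.
So α+β = 20 and α/(α+β) = 0.26, giving α = 0.26·20 = 5.2 and β = 20 − 5.2 = 14.8.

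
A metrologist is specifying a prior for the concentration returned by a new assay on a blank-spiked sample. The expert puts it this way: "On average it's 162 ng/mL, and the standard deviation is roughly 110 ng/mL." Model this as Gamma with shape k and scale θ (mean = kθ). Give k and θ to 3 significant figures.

For Gamma(k, scale θ): mean = kθ, variance = kθ², so CV = 1/√k.
CV = SD/mean = 110/162 = 0.679, hence k = 1/CV² = 2.17.
Then θ = mean/k = 162/2.17 = 74.7.

k ≈ 2.17, θ ≈ 74.7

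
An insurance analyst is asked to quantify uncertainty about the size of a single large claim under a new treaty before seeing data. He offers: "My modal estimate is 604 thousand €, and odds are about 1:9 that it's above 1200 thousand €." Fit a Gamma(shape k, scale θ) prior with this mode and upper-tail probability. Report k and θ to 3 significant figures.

Gamma(k,θ) with k>1 has mode (k−1)θ, so θ = 604/(k−1).
Need P(X < 1200) = 0.9 with θ tied to k this way. Start at k = 2, θ = 604: P(X<1200) ≈ 0.590.
Too low — raise k to concentrate. Iterating converges to k ≈ 5.07.
Then θ = 604/(5.07−1) ≈ 149.

k ≈ 5.07, θ ≈ 149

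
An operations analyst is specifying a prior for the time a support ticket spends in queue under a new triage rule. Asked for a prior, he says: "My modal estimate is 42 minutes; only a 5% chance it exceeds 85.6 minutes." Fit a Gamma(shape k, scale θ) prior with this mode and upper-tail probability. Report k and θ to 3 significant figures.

Gamma(k,θ) with k>1 has mode (k−1)θ, so θ = 42/(k−1).
Need P(X < 85.6) = 0.95 with θ tied to k this way. Start at k = 2, θ = 42: P(X<85.6) ≈ 0.604.
Too low — raise k to concentrate. Iterating converges to k ≈ 6.46.
Then θ = 42/(6.46−1) ≈ 7.69.

k ≈ 6.46, θ ≈ 7.69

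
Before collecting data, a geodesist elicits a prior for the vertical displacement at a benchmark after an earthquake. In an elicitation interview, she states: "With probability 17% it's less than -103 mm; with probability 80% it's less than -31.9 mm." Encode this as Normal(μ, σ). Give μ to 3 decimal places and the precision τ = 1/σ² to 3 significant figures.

For Normal(μ,σ), the p-quantile is μ + z_p·σ. Here z_{0.17} = -0.9542, z_{0.8} = 0.8416.
So -103 = μ − 0.9542σ and -31.9 = μ + 0.8416σ.
Subtracting: σ = (-31.9 − -103)/(0.8416 − (-0.9542)) = 39.593.
Then μ = -103 − (-0.9542)·39.593 = -65.222.
Precision τ = 1/σ² = 1/39.59² = 0.000638.

μ = -65.222, τ = 0.000638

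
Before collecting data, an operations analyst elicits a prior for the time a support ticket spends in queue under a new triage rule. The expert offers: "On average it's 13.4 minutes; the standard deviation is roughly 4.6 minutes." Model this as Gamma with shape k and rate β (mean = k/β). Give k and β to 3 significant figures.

For Gamma(k, rate β): mean = k/β, variance = k/β², so CV = 1/√k.
CV = SD/mean = 4.6/13.4 = 0.3433, hence k = 1/CV² = 8.49.
Then β = k/mean = 8.49/13.4 = 0.633.

k ≈ 8.49, β ≈ 0.633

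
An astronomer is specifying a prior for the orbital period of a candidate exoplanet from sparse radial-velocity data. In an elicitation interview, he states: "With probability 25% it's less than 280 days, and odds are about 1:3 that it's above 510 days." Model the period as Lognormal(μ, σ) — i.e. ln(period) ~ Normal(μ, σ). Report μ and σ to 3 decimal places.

If T ~ Lognormal(μ,σ) then ln T ~ Normal(μ,σ), so the p-quantile of ln T is μ + z_p·σ.
ln(280) = 5.635 and ln(510) = 6.234; z_{0.25} = -0.6745, z_{0.75} = 0.6745.
σ = (6.234 − 5.635)/(0.6745 − (-0.6745)) = 0.444.
μ = 5.635 − (-0.6745)·0.444 = 5.935.

μ ≈ 5.935, σ ≈ 0.444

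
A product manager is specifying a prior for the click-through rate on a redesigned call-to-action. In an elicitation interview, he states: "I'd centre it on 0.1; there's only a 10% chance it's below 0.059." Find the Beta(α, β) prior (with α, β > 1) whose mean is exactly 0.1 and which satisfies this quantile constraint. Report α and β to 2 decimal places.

α ≈ 7.64, β ≈ 68.77

With mean 0.1 fixed, write α = 0.1s, β = 0.9s where s = α+β.
Need P(θ < 0.059) = 0.1 under Beta(0.1s, 0.9s). Normal approximation: (q−m)/√(m(1−m)/s) ≈ z_{0.1} = -1.28, so s ≈ 0.1·0.9·(-1.28)²/(0.059−0.1)² = 87.9.
At s = 87.9: P(θ<0.059) ≈ 0.082. Adjusting to match 0.1 gives s ≈ 76.41.
So α = 0.1·76.41 ≈ 7.64, β = 0.9·76.41 ≈ 68.77.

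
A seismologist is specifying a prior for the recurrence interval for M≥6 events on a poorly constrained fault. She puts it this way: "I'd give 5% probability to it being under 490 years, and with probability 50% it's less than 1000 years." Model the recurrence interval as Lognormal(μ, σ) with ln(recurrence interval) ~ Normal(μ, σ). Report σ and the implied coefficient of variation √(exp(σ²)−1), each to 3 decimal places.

σ ≈ 0.434, CV ≈ 0.455

If T ~ Lognormal(μ,σ) then ln T ~ Normal(μ,σ), so the p-quantile of ln T is μ + z_p·σ.
ln(490) = 6.194 and ln(1000) = 6.908; z_{0.05} = -1.645, z_{0.5} = 0.
σ = (6.908 − 6.194)/(0 − (-1.645)) = 0.434.
μ = 6.194 − (-1.645)·0.434 = 6.908.
CV = √(exp(σ²)−1) = √(exp(0.1881)−1) = 0.455.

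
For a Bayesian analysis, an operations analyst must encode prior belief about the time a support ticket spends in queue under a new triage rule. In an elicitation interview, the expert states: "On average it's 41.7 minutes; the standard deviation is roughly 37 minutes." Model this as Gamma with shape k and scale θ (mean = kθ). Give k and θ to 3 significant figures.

For Gamma(k, scale θ): mean = kθ, variance = kθ², so CV = 1/√k.
CV = SD/mean = 37/41.7 = 0.8873, hence k = 1/CV² = 1.27.
Then θ = mean/k = 41.7/1.27 = 32.8.

k ≈ 1.27, θ ≈ 32.8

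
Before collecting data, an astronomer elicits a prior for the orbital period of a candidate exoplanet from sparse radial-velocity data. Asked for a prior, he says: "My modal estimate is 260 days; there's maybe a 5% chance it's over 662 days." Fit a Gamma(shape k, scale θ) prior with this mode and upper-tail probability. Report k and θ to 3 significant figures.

k ≈ 4.1, θ ≈ 83.8

Gamma(k,θ) with k>1 has mode (k−1)θ, so θ = 260/(k−1).
Need P(X < 662) = 0.95 with θ tied to k this way. Start at k = 2, θ = 260: P(X<662) ≈ 0.722.
Too low — raise k to concentrate. Iterating converges to k ≈ 4.1.
Then θ = 260/(4.1−1) ≈ 83.8.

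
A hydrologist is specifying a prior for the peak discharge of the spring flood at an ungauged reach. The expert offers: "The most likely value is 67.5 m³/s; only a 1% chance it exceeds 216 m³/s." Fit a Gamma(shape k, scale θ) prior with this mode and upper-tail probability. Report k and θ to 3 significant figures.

k ≈ 4.28, θ ≈ 20.6

Gamma(k,θ) with k>1 has mode (k−1)θ, so θ = 67.5/(k−1).
Need P(X < 216) = 0.99 with θ tied to k this way. Start at k = 2, θ = 67.5: P(X<216) ≈ 0.829.
Too low — raise k to concentrate. Iterating converges to k ≈ 4.28.
Then θ = 67.5/(4.28−1) ≈ 20.6.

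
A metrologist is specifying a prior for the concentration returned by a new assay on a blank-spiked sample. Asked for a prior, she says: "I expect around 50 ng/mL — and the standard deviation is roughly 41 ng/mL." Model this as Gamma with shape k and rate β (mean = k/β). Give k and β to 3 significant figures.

For Gamma(k, rate β): mean = k/β, variance = k/β², so CV = 1/√k.
CV = SD/mean = 41/50 = 0.82, hence k = 1/CV² = 1.49.
Then β = k/mean = 1.49/50 = 0.0297.

k ≈ 1.49, β ≈ 0.0297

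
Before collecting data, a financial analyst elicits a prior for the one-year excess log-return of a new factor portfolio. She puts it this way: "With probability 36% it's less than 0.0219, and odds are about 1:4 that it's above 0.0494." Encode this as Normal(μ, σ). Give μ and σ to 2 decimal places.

The p-quantile of Normal(μ,σ) is μ + z_p·σ, with z_{0.36} = -0.3585 and z_{0.8} = 0.8416.
Eliminate σ: μ = (z₂·x₁ − z₁·x₂)/(z₂ − z₁) = (0.8416·0.0219 − (-0.3585)·0.0494)/1.2 = 0.03.
Then σ = (x₂ − x₁)/(z₂ − z₁) = (0.0494 − 0.0219)/1.2 = 0.02.

μ = 0.03, σ = 0.02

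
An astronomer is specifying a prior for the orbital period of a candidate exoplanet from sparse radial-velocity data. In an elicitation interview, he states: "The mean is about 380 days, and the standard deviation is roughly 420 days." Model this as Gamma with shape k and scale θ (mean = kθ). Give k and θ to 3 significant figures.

For Gamma(k, scale θ): mean = kθ, variance = kθ², so CV = 1/√k.
CV = SD/mean = 420/380 = 1.105, hence k = 1/CV² = 0.819.
Then θ = mean/k = 380/0.819 = 464.

k ≈ 0.819, θ ≈ 464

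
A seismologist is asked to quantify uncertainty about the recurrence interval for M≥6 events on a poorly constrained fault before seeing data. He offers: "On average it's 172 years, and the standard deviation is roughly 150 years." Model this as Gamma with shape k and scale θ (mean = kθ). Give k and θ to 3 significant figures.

For Gamma(k, scale θ): mean = kθ, variance = kθ², so CV = 1/√k.
CV = SD/mean = 150/172 = 0.8721, hence k = 1/CV² = 1.31.
Then θ = mean/k = 172/1.31 = 131.

k ≈ 1.31, θ ≈ 131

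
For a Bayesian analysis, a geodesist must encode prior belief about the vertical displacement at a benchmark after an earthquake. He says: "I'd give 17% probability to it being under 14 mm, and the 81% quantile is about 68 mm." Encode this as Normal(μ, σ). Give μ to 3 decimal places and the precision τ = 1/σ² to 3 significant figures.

μ = 42.124, τ = 0.00115

The p-quantile of Normal(μ,σ) is μ + z_p·σ, with z_{0.17} = -0.9542 and z_{0.81} = 0.8779.
Eliminate σ: μ = (z₂·x₁ − z₁·x₂)/(z₂ − z₁) = (0.8779·14 − (-0.9542)·68)/1.832 = 42.124.
Then σ = (x₂ − x₁)/(z₂ − z₁) = (68 − 14)/1.832 = 29.475.
Precision τ = 1/σ² = 1/29.47² = 0.00115.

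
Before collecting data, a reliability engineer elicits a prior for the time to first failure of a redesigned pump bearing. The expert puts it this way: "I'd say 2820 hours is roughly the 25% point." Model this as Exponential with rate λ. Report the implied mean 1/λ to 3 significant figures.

mean ≈ 9800 hours

P(T < 2820.0) = 1 − e^(−λ·2820.0) = 0.25, so λ = −ln(1−0.25)/2820.0 = −ln(0.75)/2820.0 = 0.000102.
Mean = 1/λ = 9800 hours.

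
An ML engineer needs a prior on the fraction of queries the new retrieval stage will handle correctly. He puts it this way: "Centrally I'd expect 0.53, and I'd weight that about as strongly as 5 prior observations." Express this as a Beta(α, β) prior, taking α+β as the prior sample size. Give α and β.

Under the effective-sample-size interpretation, Beta(α, β) has prior mean α/(α+β) and prior sample size α+β.
So α+β = 5 and α/(α+β) = 0.53, giving α = 0.53·5 = 2.65 and β = 5 − 2.65 = 2.35.

α = 2.65, β = 2.35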